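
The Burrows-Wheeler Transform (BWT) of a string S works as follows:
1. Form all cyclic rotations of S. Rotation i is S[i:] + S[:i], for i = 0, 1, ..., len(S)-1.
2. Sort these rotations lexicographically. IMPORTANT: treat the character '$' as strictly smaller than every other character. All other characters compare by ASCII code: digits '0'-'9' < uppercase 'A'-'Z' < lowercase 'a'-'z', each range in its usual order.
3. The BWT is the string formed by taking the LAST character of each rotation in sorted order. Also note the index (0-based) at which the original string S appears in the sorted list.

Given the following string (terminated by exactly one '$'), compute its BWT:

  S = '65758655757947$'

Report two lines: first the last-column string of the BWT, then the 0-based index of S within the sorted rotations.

Answer: 79656778$455557
8

Derivation:
All 15 rotations (rotation i = S[i:]+S[:i]):
  rot[0] = 65758655757947$
  rot[1] = 5758655757947$6
  rot[2] = 758655757947$65
  rot[3] = 58655757947$657
  rot[4] = 8655757947$6575
  rot[5] = 655757947$65758
  rot[6] = 55757947$657586
  rot[7] = 5757947$6575865
  rot[8] = 757947$65758655
  rot[9] = 57947$657586557
  rot[10] = 7947$6575865575
  rot[11] = 947$65758655757
  rot[12] = 47$657586557579
  rot[13] = 7$6575865575794
  rot[14] = $65758655757947
Sorted (with $ < everything):
  sorted[0] = $65758655757947  (last char: '7')
  sorted[1] = 47$657586557579  (last char: '9')
  sorted[2] = 55757947$657586  (last char: '6')
  sorted[3] = 5757947$6575865  (last char: '5')
  sorted[4] = 5758655757947$6  (last char: '6')
  sorted[5] = 57947$657586557  (last char: '7')
  sorted[6] = 58655757947$657  (last char: '7')
  sorted[7] = 655757947$65758  (last char: '8')
  sorted[8] = 65758655757947$  (last char: '$')
  sorted[9] = 7$6575865575794  (last char: '4')
  sorted[10] = 757947$65758655  (last char: '5')
  sorted[11] = 758655757947$65  (last char: '5')
  sorted[12] = 7947$6575865575  (last char: '5')
  sorted[13] = 8655757947$6575  (last char: '5')
  sorted[14] = 947$65758655757  (last char: '7')
Last column: 79656778$455557
Original string S is at sorted index 8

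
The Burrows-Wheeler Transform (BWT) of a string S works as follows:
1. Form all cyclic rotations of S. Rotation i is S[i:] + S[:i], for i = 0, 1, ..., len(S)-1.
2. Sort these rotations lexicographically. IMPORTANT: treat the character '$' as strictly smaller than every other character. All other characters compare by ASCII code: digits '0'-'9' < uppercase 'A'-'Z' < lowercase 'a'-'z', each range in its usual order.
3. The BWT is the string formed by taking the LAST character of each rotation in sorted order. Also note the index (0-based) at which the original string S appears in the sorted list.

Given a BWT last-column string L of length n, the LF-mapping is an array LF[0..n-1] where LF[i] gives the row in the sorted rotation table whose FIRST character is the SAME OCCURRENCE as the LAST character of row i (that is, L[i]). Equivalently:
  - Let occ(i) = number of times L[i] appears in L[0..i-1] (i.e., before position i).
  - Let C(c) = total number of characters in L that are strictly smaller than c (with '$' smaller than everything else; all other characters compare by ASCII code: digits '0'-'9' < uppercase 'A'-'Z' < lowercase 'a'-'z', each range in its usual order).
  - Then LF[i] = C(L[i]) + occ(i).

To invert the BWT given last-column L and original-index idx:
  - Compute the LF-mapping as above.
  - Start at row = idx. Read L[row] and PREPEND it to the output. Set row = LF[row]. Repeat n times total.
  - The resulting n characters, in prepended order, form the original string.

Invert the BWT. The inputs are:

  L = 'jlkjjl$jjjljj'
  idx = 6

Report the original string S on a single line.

Answer: jkjjjjljjllj$

Derivation:
LF mapping: 1 10 9 2 3 11 0 4 5 6 12 7 8
Walk LF starting at row 6, prepending L[row]:
  step 1: row=6, L[6]='$', prepend. Next row=LF[6]=0
  step 2: row=0, L[0]='j', prepend. Next row=LF[0]=1
  step 3: row=1, L[1]='l', prepend. Next row=LF[1]=10
  step 4: row=10, L[10]='l', prepend. Next row=LF[10]=12
  step 5: row=12, L[12]='j', prepend. Next row=LF[12]=8
  step 6: row=8, L[8]='j', prepend. Next row=LF[8]=5
  step 7: row=5, L[5]='l', prepend. Next row=LF[5]=11
  step 8: row=11, L[11]='j', prepend. Next row=LF[11]=7
  step 9: row=7, L[7]='j', prepend. Next row=LF[7]=4
  step 10: row=4, L[4]='j', prepend. Next row=LF[4]=3
  step 11: row=3, L[3]='j', prepend. Next row=LF[3]=2
  step 12: row=2, L[2]='k', prepend. Next row=LF[2]=9
  step 13: row=9, L[9]='j', prepend. Next row=LF[9]=6
Reversed output: jkjjjjljjllj$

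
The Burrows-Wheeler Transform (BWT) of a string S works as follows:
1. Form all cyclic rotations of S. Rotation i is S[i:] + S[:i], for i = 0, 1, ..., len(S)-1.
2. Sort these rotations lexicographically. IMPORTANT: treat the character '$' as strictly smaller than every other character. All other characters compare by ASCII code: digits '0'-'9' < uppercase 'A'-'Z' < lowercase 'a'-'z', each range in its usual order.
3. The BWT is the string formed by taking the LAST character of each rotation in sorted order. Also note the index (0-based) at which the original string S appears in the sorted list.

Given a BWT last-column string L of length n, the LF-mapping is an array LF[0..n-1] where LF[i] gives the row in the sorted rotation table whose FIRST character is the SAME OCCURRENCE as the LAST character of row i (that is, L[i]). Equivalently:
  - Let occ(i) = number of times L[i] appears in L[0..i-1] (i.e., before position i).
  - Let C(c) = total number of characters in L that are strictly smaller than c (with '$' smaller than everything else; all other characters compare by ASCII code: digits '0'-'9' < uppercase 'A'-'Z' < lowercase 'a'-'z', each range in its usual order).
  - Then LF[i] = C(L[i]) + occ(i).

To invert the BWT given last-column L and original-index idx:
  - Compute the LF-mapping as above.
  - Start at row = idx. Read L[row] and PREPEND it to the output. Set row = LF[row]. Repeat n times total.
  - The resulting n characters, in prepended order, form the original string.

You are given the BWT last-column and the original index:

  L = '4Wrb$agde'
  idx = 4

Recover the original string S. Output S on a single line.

Answer: badgerW4$

Derivation:
LF mapping: 1 2 8 4 0 3 7 5 6
Walk LF starting at row 4, prepending L[row]:
  step 1: row=4, L[4]='$', prepend. Next row=LF[4]=0
  step 2: row=0, L[0]='4', prepend. Next row=LF[0]=1
  step 3: row=1, L[1]='W', prepend. Next row=LF[1]=2
  step 4: row=2, L[2]='r', prepend. Next row=LF[2]=8
  step 5: row=8, L[8]='e', prepend. Next row=LF[8]=6
  step 6: row=6, L[6]='g', prepend. Next row=LF[6]=7
  step 7: row=7, L[7]='d', prepend. Next row=LF[7]=5
  step 8: row=5, L[5]='a', prepend. Next row=LF[5]=3
  step 9: row=3, L[3]='b', prepend. Next row=LF[3]=4
Reversed output: badgerW4$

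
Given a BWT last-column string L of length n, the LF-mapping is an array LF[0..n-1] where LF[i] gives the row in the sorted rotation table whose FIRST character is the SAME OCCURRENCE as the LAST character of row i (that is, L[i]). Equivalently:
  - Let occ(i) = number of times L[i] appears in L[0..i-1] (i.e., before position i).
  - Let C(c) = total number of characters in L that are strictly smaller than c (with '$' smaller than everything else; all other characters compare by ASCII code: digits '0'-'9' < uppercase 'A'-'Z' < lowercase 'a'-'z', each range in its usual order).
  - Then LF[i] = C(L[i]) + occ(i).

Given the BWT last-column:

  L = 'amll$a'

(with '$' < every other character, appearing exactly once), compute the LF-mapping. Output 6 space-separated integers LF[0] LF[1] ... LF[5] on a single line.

Answer: 1 5 3 4 0 2

Derivation:
Char counts: '$':1, 'a':2, 'l':2, 'm':1
C (first-col start): C('$')=0, C('a')=1, C('l')=3, C('m')=5
L[0]='a': occ=0, LF[0]=C('a')+0=1+0=1
L[1]='m': occ=0, LF[1]=C('m')+0=5+0=5
L[2]='l': occ=0, LF[2]=C('l')+0=3+0=3
L[3]='l': occ=1, LF[3]=C('l')+1=3+1=4
L[4]='$': occ=0, LF[4]=C('$')+0=0+0=0
L[5]='a': occ=1, LF[5]=C('a')+1=1+1=2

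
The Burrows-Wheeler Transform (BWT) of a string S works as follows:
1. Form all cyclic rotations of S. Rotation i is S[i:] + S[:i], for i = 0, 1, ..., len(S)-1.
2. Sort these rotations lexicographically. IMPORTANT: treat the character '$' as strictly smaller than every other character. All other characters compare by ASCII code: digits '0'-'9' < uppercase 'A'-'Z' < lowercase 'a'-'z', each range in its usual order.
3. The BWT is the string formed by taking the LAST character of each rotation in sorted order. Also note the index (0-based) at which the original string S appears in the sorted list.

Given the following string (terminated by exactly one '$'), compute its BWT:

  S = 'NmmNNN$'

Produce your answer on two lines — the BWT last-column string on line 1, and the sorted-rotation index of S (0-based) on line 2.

Answer: NNNm$mN
4

Derivation:
All 7 rotations (rotation i = S[i:]+S[:i]):
  rot[0] = NmmNNN$
  rot[1] = mmNNN$N
  rot[2] = mNNN$Nm
  rot[3] = NNN$Nmm
  rot[4] = NN$NmmN
  rot[5] = N$NmmNN
  rot[6] = $NmmNNN
Sorted (with $ < everything):
  sorted[0] = $NmmNNN  (last char: 'N')
  sorted[1] = N$NmmNN  (last char: 'N')
  sorted[2] = NN$NmmN  (last char: 'N')
  sorted[3] = NNN$Nmm  (last char: 'm')
  sorted[4] = NmmNNN$  (last char: '$')
  sorted[5] = mNNN$Nm  (last char: 'm')
  sorted[6] = mmNNN$N  (last char: 'N')
Last column: NNNm$mN
Original string S is at sorted index 4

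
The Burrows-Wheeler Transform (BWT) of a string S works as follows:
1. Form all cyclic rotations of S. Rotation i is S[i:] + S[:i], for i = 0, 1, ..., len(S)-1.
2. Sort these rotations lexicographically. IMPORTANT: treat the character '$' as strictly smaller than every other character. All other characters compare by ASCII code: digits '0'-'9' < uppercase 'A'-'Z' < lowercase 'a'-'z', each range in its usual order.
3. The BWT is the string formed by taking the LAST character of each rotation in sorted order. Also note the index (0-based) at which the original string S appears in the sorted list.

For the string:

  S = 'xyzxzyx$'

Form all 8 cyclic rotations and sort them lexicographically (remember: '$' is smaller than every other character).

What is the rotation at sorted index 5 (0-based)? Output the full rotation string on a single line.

All 8 rotations (rotation i = S[i:]+S[:i]):
  rot[0] = xyzxzyx$
  rot[1] = yzxzyx$x
  rot[2] = zxzyx$xy
  rot[3] = xzyx$xyz
  rot[4] = zyx$xyzx
  rot[5] = yx$xyzxz
  rot[6] = x$xyzxzy
  rot[7] = $xyzxzyx
Sorted (with $ < everything):
  sorted[0] = $xyzxzyx
  sorted[1] = x$xyzxzy
  sorted[2] = xyzxzyx$
  sorted[3] = xzyx$xyz
  sorted[4] = yx$xyzxz
  sorted[5] = yzxzyx$x
  sorted[6] = zxzyx$xy
  sorted[7] = zyx$xyzx
sorted[5] = yzxzyx$x

Answer: yzxzyx$x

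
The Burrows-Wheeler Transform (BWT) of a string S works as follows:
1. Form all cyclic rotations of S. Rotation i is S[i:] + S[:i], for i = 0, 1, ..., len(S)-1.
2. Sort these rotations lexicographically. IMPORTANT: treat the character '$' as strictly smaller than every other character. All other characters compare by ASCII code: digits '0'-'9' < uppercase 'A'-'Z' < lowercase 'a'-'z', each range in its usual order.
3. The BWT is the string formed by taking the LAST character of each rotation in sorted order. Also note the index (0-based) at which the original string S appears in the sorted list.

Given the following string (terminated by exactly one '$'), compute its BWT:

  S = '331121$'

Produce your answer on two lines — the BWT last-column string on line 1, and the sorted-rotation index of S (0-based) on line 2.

Answer: 123113$
6

Derivation:
All 7 rotations (rotation i = S[i:]+S[:i]):
  rot[0] = 331121$
  rot[1] = 31121$3
  rot[2] = 1121$33
  rot[3] = 121$331
  rot[4] = 21$3311
  rot[5] = 1$33112
  rot[6] = $331121
Sorted (with $ < everything):
  sorted[0] = $331121  (last char: '1')
  sorted[1] = 1$33112  (last char: '2')
  sorted[2] = 1121$33  (last char: '3')
  sorted[3] = 121$331  (last char: '1')
  sorted[4] = 21$3311  (last char: '1')
  sorted[5] = 31121$3  (last char: '3')
  sorted[6] = 331121$  (last char: '$')
Last column: 123113$
Original string S is at sorted index 6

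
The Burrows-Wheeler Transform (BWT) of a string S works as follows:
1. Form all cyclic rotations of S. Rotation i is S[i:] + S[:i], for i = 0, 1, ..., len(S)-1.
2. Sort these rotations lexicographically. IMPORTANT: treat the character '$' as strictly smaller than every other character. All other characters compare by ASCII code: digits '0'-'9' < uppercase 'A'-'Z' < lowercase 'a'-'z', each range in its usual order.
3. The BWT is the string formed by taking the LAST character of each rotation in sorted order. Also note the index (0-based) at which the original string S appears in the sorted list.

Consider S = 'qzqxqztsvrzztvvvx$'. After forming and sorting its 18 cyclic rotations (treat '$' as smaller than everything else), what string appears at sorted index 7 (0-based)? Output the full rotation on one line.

All 18 rotations (rotation i = S[i:]+S[:i]):
  rot[0] = qzqxqztsvrzztvvvx$
  rot[1] = zqxqztsvrzztvvvx$q
  rot[2] = qxqztsvrzztvvvx$qz
  rot[3] = xqztsvrzztvvvx$qzq
  rot[4] = qztsvrzztvvvx$qzqx
  rot[5] = ztsvrzztvvvx$qzqxq
  rot[6] = tsvrzztvvvx$qzqxqz
  rot[7] = svrzztvvvx$qzqxqzt
  rot[8] = vrzztvvvx$qzqxqzts
  rot[9] = rzztvvvx$qzqxqztsv
  rot[10] = zztvvvx$qzqxqztsvr
  rot[11] = ztvvvx$qzqxqztsvrz
  rot[12] = tvvvx$qzqxqztsvrzz
  rot[13] = vvvx$qzqxqztsvrzzt
  rot[14] = vvx$qzqxqztsvrzztv
  rot[15] = vx$qzqxqztsvrzztvv
  rot[16] = x$qzqxqztsvrzztvvv
  rot[17] = $qzqxqztsvrzztvvvx
Sorted (with $ < everything):
  sorted[0] = $qzqxqztsvrzztvvvx
  sorted[1] = qxqztsvrzztvvvx$qz
  sorted[2] = qzqxqztsvrzztvvvx$
  sorted[3] = qztsvrzztvvvx$qzqx
  sorted[4] = rzztvvvx$qzqxqztsv
  sorted[5] = svrzztvvvx$qzqxqzt
  sorted[6] = tsvrzztvvvx$qzqxqz
  sorted[7] = tvvvx$qzqxqztsvrzz
  sorted[8] = vrzztvvvx$qzqxqzts
  sorted[9] = vvvx$qzqxqztsvrzzt
  sorted[10] = vvx$qzqxqztsvrzztv
  sorted[11] = vx$qzqxqztsvrzztvv
  sorted[12] = x$qzqxqztsvrzztvvv
  sorted[13] = xqztsvrzztvvvx$qzq
  sorted[14] = zqxqztsvrzztvvvx$q
  sorted[15] = ztsvrzztvvvx$qzqxq
  sorted[16] = ztvvvx$qzqxqztsvrz
  sorted[17] = zztvvvx$qzqxqztsvr
sorted[7] = tvvvx$qzqxqztsvrzz

Answer: tvvvx$qzqxqztsvrzz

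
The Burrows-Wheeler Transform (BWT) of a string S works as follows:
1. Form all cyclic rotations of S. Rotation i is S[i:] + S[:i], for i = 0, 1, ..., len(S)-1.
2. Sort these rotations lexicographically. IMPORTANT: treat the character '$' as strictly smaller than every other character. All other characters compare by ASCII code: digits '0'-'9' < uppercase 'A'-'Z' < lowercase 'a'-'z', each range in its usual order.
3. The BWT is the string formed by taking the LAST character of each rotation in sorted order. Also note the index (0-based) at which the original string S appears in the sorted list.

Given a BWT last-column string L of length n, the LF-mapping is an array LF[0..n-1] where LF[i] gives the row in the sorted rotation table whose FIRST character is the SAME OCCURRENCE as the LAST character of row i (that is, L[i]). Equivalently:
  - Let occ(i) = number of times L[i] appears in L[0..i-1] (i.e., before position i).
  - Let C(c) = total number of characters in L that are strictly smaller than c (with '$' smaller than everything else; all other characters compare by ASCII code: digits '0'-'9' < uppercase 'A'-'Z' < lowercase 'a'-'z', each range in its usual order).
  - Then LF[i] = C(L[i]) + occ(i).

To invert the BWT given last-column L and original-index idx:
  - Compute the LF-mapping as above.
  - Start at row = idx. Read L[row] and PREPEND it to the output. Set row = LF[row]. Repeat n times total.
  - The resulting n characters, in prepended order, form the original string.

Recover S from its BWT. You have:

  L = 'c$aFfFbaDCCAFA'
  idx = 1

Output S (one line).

Answer: AbFCaAfCaFDFc$

Derivation:
LF mapping: 12 0 9 6 13 7 11 10 5 3 4 1 8 2
Walk LF starting at row 1, prepending L[row]:
  step 1: row=1, L[1]='$', prepend. Next row=LF[1]=0
  step 2: row=0, L[0]='c', prepend. Next row=LF[0]=12
  step 3: row=12, L[12]='F', prepend. Next row=LF[12]=8
  step 4: row=8, L[8]='D', prepend. Next row=LF[8]=5
  step 5: row=5, L[5]='F', prepend. Next row=LF[5]=7
  step 6: row=7, L[7]='a', prepend. Next row=LF[7]=10
  step 7: row=10, L[10]='C', prepend. Next row=LF[10]=4
  step 8: row=4, L[4]='f', prepend. Next row=LF[4]=13
  step 9: row=13, L[13]='A', prepend. Next row=LF[13]=2
  step 10: row=2, L[2]='a', prepend. Next row=LF[2]=9
  step 11: row=9, L[9]='C', prepend. Next row=LF[9]=3
  step 12: row=3, L[3]='F', prepend. Next row=LF[3]=6
  step 13: row=6, L[6]='b', prepend. Next row=LF[6]=11
  step 14: row=11, L[11]='A', prepend. Next row=LF[11]=1
Reversed output: AbFCaAfCaFDFc$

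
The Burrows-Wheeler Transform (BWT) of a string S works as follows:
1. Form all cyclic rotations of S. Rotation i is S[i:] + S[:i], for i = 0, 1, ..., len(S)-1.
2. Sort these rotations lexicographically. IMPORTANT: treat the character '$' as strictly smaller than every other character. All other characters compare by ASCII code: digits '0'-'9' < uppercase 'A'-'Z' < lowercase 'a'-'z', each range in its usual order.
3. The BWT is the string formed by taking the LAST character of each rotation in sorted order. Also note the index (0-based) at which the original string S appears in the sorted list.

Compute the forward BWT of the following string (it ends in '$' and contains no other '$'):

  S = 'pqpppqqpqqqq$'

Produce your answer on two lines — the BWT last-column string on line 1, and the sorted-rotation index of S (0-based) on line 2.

Answer: qqp$pqqpqqpqp
3

Derivation:
All 13 rotations (rotation i = S[i:]+S[:i]):
  rot[0] = pqpppqqpqqqq$
  rot[1] = qpppqqpqqqq$p
  rot[2] = pppqqpqqqq$pq
  rot[3] = ppqqpqqqq$pqp
  rot[4] = pqqpqqqq$pqpp
  rot[5] = qqpqqqq$pqppp
  rot[6] = qpqqqq$pqpppq
  rot[7] = pqqqq$pqpppqq
  rot[8] = qqqq$pqpppqqp
  rot[9] = qqq$pqpppqqpq
  rot[10] = qq$pqpppqqpqq
  rot[11] = q$pqpppqqpqqq
  rot[12] = $pqpppqqpqqqq
Sorted (with $ < everything):
  sorted[0] = $pqpppqqpqqqq  (last char: 'q')
  sorted[1] = pppqqpqqqq$pq  (last char: 'q')
  sorted[2] = ppqqpqqqq$pqp  (last char: 'p')
  sorted[3] = pqpppqqpqqqq$  (last char: '$')
  sorted[4] = pqqpqqqq$pqpp  (last char: 'p')
  sorted[5] = pqqqq$pqpppqq  (last char: 'q')
  sorted[6] = q$pqpppqqpqqq  (last char: 'q')
  sorted[7] = qpppqqpqqqq$p  (last char: 'p')
  sorted[8] = qpqqqq$pqpppq  (last char: 'q')
  sorted[9] = qq$pqpppqqpqq  (last char: 'q')
  sorted[10] = qqpqqqq$pqppp  (last char: 'p')
  sorted[11] = qqq$pqpppqqpq  (last char: 'q')
  sorted[12] = qqqq$pqpppqqp  (last char: 'p')
Last column: qqp$pqqpqqpqp
Original string S is at sorted index 3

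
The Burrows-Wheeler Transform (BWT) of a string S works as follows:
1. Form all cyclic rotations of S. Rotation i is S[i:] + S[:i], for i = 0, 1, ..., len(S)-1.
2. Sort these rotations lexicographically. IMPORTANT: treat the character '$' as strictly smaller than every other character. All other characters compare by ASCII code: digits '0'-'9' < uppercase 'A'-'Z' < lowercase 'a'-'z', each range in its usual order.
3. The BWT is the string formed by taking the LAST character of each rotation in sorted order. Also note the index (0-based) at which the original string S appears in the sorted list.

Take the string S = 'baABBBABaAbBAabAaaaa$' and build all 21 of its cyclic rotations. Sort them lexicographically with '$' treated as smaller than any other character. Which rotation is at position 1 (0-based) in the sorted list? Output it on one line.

All 21 rotations (rotation i = S[i:]+S[:i]):
  rot[0] = baABBBABaAbBAabAaaaa$
  rot[1] = aABBBABaAbBAabAaaaa$b
  rot[2] = ABBBABaAbBAabAaaaa$ba
  rot[3] = BBBABaAbBAabAaaaa$baA
  rot[4] = BBABaAbBAabAaaaa$baAB
  rot[5] = BABaAbBAabAaaaa$baABB
  rot[6] = ABaAbBAabAaaaa$baABBB
  rot[7] = BaAbBAabAaaaa$baABBBA
  rot[8] = aAbBAabAaaaa$baABBBAB
  rot[9] = AbBAabAaaaa$baABBBABa
  rot[10] = bBAabAaaaa$baABBBABaA
  rot[11] = BAabAaaaa$baABBBABaAb
  rot[12] = AabAaaaa$baABBBABaAbB
  rot[13] = abAaaaa$baABBBABaAbBA
  rot[14] = bAaaaa$baABBBABaAbBAa
  rot[15] = Aaaaa$baABBBABaAbBAab
  rot[16] = aaaa$baABBBABaAbBAabA
  rot[17] = aaa$baABBBABaAbBAabAa
  rot[18] = aa$baABBBABaAbBAabAaa
  rot[19] = a$baABBBABaAbBAabAaaa
  rot[20] = $baABBBABaAbBAabAaaaa
Sorted (with $ < everything):
  sorted[0] = $baABBBABaAbBAabAaaaa
  sorted[1] = ABBBABaAbBAabAaaaa$ba
  sorted[2] = ABaAbBAabAaaaa$baABBB
  sorted[3] = Aaaaa$baABBBABaAbBAab
  sorted[4] = AabAaaaa$baABBBABaAbB
  sorted[5] = AbBAabAaaaa$baABBBABa
  sorted[6] = BABaAbBAabAaaaa$baABB
  sorted[7] = BAabAaaaa$baABBBABaAb
  sorted[8] = BBABaAbBAabAaaaa$baAB
  sorted[9] = BBBABaAbBAabAaaaa$baA
  sorted[10] = BaAbBAabAaaaa$baABBBA
  sorted[11] = a$baABBBABaAbBAabAaaa
  sorted[12] = aABBBABaAbBAabAaaaa$b
  sorted[13] = aAbBAabAaaaa$baABBBAB
  sorted[14] = aa$baABBBABaAbBAabAaa
  sorted[15] = aaa$baABBBABaAbBAabAa
  sorted[16] = aaaa$baABBBABaAbBAabA
  sorted[17] = abAaaaa$baABBBABaAbBA
  sorted[18] = bAaaaa$baABBBABaAbBAa
  sorted[19] = bBAabAaaaa$baABBBABaA
  sorted[20] = baABBBABaAbBAabAaaaa$
sorted[1] = ABBBABaAbBAabAaaaa$ba

Answer: ABBBABaAbBAabAaaaa$ba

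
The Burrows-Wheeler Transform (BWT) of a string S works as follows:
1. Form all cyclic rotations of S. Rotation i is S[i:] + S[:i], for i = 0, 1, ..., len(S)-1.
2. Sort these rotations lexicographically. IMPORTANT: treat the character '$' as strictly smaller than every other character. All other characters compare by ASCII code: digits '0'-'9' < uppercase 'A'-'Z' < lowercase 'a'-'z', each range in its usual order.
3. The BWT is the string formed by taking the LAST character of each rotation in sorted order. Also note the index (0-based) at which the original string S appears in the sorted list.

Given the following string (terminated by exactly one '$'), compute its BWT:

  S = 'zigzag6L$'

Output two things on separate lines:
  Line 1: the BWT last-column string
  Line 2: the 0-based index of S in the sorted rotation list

Answer: Lg6zaizg$
8

Derivation:
All 9 rotations (rotation i = S[i:]+S[:i]):
  rot[0] = zigzag6L$
  rot[1] = igzag6L$z
  rot[2] = gzag6L$zi
  rot[3] = zag6L$zig
  rot[4] = ag6L$zigz
  rot[5] = g6L$zigza
  rot[6] = 6L$zigzag
  rot[7] = L$zigzag6
  rot[8] = $zigzag6L
Sorted (with $ < everything):
  sorted[0] = $zigzag6L  (last char: 'L')
  sorted[1] = 6L$zigzag  (last char: 'g')
  sorted[2] = L$zigzag6  (last char: '6')
  sorted[3] = ag6L$zigz  (last char: 'z')
  sorted[4] = g6L$zigza  (last char: 'a')
  sorted[5] = gzag6L$zi  (last char: 'i')
  sorted[6] = igzag6L$z  (last char: 'z')
  sorted[7] = zag6L$zig  (last char: 'g')
  sorted[8] = zigzag6L$  (last char: '$')
Last column: Lg6zaizg$
Original string S is at sorted index 8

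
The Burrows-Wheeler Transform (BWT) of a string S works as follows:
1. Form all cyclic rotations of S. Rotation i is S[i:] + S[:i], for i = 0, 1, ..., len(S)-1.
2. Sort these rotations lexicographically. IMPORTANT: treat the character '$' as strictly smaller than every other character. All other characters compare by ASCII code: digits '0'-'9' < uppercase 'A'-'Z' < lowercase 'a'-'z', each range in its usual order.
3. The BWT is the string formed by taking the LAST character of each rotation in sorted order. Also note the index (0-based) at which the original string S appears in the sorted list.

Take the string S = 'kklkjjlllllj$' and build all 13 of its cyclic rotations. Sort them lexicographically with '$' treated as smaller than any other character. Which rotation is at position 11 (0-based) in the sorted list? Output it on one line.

Answer: llllj$kklkjjl

Derivation:
All 13 rotations (rotation i = S[i:]+S[:i]):
  rot[0] = kklkjjlllllj$
  rot[1] = klkjjlllllj$k
  rot[2] = lkjjlllllj$kk
  rot[3] = kjjlllllj$kkl
  rot[4] = jjlllllj$kklk
  rot[5] = jlllllj$kklkj
  rot[6] = lllllj$kklkjj
  rot[7] = llllj$kklkjjl
  rot[8] = lllj$kklkjjll
  rot[9] = llj$kklkjjlll
  rot[10] = lj$kklkjjllll
  rot[11] = j$kklkjjlllll
  rot[12] = $kklkjjlllllj
Sorted (with $ < everything):
  sorted[0] = $kklkjjlllllj
  sorted[1] = j$kklkjjlllll
  sorted[2] = jjlllllj$kklk
  sorted[3] = jlllllj$kklkj
  sorted[4] = kjjlllllj$kkl
  sorted[5] = kklkjjlllllj$
  sorted[6] = klkjjlllllj$k
  sorted[7] = lj$kklkjjllll
  sorted[8] = lkjjlllllj$kk
  sorted[9] = llj$kklkjjlll
  sorted[10] = lllj$kklkjjll
  sorted[11] = llllj$kklkjjl
  sorted[12] = lllllj$kklkjj
sorted[11] = llllj$kklkjjl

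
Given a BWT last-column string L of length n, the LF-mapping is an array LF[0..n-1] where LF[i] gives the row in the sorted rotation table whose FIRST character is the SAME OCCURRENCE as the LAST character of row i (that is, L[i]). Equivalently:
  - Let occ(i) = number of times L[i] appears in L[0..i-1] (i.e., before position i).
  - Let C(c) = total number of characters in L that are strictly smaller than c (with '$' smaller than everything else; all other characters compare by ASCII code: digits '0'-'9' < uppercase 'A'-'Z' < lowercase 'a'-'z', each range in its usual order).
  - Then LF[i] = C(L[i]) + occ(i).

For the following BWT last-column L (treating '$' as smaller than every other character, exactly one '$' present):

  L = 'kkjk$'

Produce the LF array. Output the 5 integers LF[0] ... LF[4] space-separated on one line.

Char counts: '$':1, 'j':1, 'k':3
C (first-col start): C('$')=0, C('j')=1, C('k')=2
L[0]='k': occ=0, LF[0]=C('k')+0=2+0=2
L[1]='k': occ=1, LF[1]=C('k')+1=2+1=3
L[2]='j': occ=0, LF[2]=C('j')+0=1+0=1
L[3]='k': occ=2, LF[3]=C('k')+2=2+2=4
L[4]='$': occ=0, LF[4]=C('$')+0=0+0=0

Answer: 2 3 1 4 0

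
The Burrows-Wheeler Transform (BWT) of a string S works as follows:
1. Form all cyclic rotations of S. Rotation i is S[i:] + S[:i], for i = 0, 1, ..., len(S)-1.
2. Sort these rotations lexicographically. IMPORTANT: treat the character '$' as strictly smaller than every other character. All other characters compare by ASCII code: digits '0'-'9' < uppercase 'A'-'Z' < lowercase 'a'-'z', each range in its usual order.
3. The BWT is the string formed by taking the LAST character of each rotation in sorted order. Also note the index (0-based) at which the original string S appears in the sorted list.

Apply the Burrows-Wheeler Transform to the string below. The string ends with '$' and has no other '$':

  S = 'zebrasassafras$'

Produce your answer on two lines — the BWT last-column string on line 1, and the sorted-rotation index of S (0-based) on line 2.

All 15 rotations (rotation i = S[i:]+S[:i]):
  rot[0] = zebrasassafras$
  rot[1] = ebrasassafras$z
  rot[2] = brasassafras$ze
  rot[3] = rasassafras$zeb
  rot[4] = asassafras$zebr
  rot[5] = sassafras$zebra
  rot[6] = assafras$zebras
  rot[7] = ssafras$zebrasa
  rot[8] = safras$zebrasas
  rot[9] = afras$zebrasass
  rot[10] = fras$zebrasassa
  rot[11] = ras$zebrasassaf
  rot[12] = as$zebrasassafr
  rot[13] = s$zebrasassafra
  rot[14] = $zebrasassafras
Sorted (with $ < everything):
  sorted[0] = $zebrasassafras  (last char: 's')
  sorted[1] = afras$zebrasass  (last char: 's')
  sorted[2] = as$zebrasassafr  (last char: 'r')
  sorted[3] = asassafras$zebr  (last char: 'r')
  sorted[4] = assafras$zebras  (last char: 's')
  sorted[5] = brasassafras$ze  (last char: 'e')
  sorted[6] = ebrasassafras$z  (last char: 'z')
  sorted[7] = fras$zebrasassa  (last char: 'a')
  sorted[8] = ras$zebrasassaf  (last char: 'f')
  sorted[9] = rasassafras$zeb  (last char: 'b')
  sorted[10] = s$zebrasassafra  (last char: 'a')
  sorted[11] = safras$zebrasas  (last char: 's')
  sorted[12] = sassafras$zebra  (last char: 'a')
  sorted[13] = ssafras$zebrasa  (last char: 'a')
  sorted[14] = zebrasassafras$  (last char: '$')
Last column: ssrrsezafbasaa$
Original string S is at sorted index 14

Answer: ssrrsezafbasaa$
14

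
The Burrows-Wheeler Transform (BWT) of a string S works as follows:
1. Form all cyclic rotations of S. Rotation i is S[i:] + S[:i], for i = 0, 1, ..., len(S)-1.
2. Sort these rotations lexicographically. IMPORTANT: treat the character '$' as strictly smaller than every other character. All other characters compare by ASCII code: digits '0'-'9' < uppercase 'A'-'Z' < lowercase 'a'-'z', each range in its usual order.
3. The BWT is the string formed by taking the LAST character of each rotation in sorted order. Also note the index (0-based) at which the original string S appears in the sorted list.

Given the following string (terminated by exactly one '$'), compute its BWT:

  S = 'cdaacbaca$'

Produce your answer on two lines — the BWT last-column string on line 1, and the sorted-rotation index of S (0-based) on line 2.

Answer: acdbacaa$c
8

Derivation:
All 10 rotations (rotation i = S[i:]+S[:i]):
  rot[0] = cdaacbaca$
  rot[1] = daacbaca$c
  rot[2] = aacbaca$cd
  rot[3] = acbaca$cda
  rot[4] = cbaca$cdaa
  rot[5] = baca$cdaac
  rot[6] = aca$cdaacb
  rot[7] = ca$cdaacba
  rot[8] = a$cdaacbac
  rot[9] = $cdaacbaca
Sorted (with $ < everything):
  sorted[0] = $cdaacbaca  (last char: 'a')
  sorted[1] = a$cdaacbac  (last char: 'c')
  sorted[2] = aacbaca$cd  (last char: 'd')
  sorted[3] = aca$cdaacb  (last char: 'b')
  sorted[4] = acbaca$cda  (last char: 'a')
  sorted[5] = baca$cdaac  (last char: 'c')
  sorted[6] = ca$cdaacba  (last char: 'a')
  sorted[7] = cbaca$cdaa  (last char: 'a')
  sorted[8] = cdaacbaca$  (last char: '$')
  sorted[9] = daacbaca$c  (last char: 'c')
Last column: acdbacaa$c
Original string S is at sorted index 8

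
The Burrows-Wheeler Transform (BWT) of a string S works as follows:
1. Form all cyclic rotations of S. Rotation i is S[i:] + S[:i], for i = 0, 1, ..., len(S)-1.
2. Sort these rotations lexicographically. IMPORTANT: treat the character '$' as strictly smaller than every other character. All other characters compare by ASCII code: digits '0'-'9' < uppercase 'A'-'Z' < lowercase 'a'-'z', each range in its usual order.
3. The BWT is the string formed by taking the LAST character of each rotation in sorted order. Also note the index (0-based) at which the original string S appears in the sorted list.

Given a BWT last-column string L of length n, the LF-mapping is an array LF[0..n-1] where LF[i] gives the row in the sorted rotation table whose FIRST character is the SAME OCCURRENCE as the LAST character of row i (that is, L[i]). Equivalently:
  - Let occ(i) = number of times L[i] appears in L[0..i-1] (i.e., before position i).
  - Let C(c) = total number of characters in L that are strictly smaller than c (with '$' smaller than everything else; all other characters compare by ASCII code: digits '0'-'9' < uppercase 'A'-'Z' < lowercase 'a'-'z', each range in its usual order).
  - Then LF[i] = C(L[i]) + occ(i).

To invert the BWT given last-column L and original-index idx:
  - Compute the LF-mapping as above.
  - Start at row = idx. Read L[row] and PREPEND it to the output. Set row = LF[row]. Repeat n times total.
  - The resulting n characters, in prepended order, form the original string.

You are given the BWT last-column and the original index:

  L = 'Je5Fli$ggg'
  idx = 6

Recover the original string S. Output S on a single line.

LF mapping: 3 4 1 2 9 8 0 5 6 7
Walk LF starting at row 6, prepending L[row]:
  step 1: row=6, L[6]='$', prepend. Next row=LF[6]=0
  step 2: row=0, L[0]='J', prepend. Next row=LF[0]=3
  step 3: row=3, L[3]='F', prepend. Next row=LF[3]=2
  step 4: row=2, L[2]='5', prepend. Next row=LF[2]=1
  step 5: row=1, L[1]='e', prepend. Next row=LF[1]=4
  step 6: row=4, L[4]='l', prepend. Next row=LF[4]=9
  step 7: row=9, L[9]='g', prepend. Next row=LF[9]=7
  step 8: row=7, L[7]='g', prepend. Next row=LF[7]=5
  step 9: row=5, L[5]='i', prepend. Next row=LF[5]=8
  step 10: row=8, L[8]='g', prepend. Next row=LF[8]=6
Reversed output: giggle5FJ$

Answer: giggle5FJ$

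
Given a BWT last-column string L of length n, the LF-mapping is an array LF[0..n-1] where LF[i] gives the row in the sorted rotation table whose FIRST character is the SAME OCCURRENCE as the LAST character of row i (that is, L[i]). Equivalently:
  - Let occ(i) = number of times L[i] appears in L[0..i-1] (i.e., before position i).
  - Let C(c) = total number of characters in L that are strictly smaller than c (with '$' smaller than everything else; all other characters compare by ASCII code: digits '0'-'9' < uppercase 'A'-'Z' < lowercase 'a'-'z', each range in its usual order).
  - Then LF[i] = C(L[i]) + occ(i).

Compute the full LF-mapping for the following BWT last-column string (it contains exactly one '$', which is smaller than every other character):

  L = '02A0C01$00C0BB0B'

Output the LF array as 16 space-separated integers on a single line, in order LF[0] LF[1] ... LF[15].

Answer: 1 9 10 2 14 3 8 0 4 5 15 6 11 12 7 13

Derivation:
Char counts: '$':1, '0':7, '1':1, '2':1, 'A':1, 'B':3, 'C':2
C (first-col start): C('$')=0, C('0')=1, C('1')=8, C('2')=9, C('A')=10, C('B')=11, C('C')=14
L[0]='0': occ=0, LF[0]=C('0')+0=1+0=1
L[1]='2': occ=0, LF[1]=C('2')+0=9+0=9
L[2]='A': occ=0, LF[2]=C('A')+0=10+0=10
L[3]='0': occ=1, LF[3]=C('0')+1=1+1=2
L[4]='C': occ=0, LF[4]=C('C')+0=14+0=14
L[5]='0': occ=2, LF[5]=C('0')+2=1+2=3
L[6]='1': occ=0, LF[6]=C('1')+0=8+0=8
L[7]='$': occ=0, LF[7]=C('$')+0=0+0=0
L[8]='0': occ=3, LF[8]=C('0')+3=1+3=4
L[9]='0': occ=4, LF[9]=C('0')+4=1+4=5
L[10]='C': occ=1, LF[10]=C('C')+1=14+1=15
L[11]='0': occ=5, LF[11]=C('0')+5=1+5=6
L[12]='B': occ=0, LF[12]=C('B')+0=11+0=11
L[13]='B': occ=1, LF[13]=C('B')+1=11+1=12
L[14]='0': occ=6, LF[14]=C('0')+6=1+6=7
L[15]='B': occ=2, LF[15]=C('B')+2=11+2=13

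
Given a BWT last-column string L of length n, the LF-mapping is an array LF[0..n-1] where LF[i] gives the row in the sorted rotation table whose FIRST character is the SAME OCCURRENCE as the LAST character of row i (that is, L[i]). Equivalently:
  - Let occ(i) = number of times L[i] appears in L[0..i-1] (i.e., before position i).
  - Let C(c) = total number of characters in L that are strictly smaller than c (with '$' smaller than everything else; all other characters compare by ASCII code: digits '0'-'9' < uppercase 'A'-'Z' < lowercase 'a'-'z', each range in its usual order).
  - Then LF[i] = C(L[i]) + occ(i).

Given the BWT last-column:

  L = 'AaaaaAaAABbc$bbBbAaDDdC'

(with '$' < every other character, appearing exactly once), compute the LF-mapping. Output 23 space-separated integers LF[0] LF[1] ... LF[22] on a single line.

Answer: 1 11 12 13 14 2 15 3 4 6 17 21 0 18 19 7 20 5 16 9 10 22 8

Derivation:
Char counts: '$':1, 'A':5, 'B':2, 'C':1, 'D':2, 'a':6, 'b':4, 'c':1, 'd':1
C (first-col start): C('$')=0, C('A')=1, C('B')=6, C('C')=8, C('D')=9, C('a')=11, C('b')=17, C('c')=21, C('d')=22
L[0]='A': occ=0, LF[0]=C('A')+0=1+0=1
L[1]='a': occ=0, LF[1]=C('a')+0=11+0=11
L[2]='a': occ=1, LF[2]=C('a')+1=11+1=12
L[3]='a': occ=2, LF[3]=C('a')+2=11+2=13
L[4]='a': occ=3, LF[4]=C('a')+3=11+3=14
L[5]='A': occ=1, LF[5]=C('A')+1=1+1=2
L[6]='a': occ=4, LF[6]=C('a')+4=11+4=15
L[7]='A': occ=2, LF[7]=C('A')+2=1+2=3
L[8]='A': occ=3, LF[8]=C('A')+3=1+3=4
L[9]='B': occ=0, LF[9]=C('B')+0=6+0=6
L[10]='b': occ=0, LF[10]=C('b')+0=17+0=17
L[11]='c': occ=0, LF[11]=C('c')+0=21+0=21
L[12]='$': occ=0, LF[12]=C('$')+0=0+0=0
L[13]='b': occ=1, LF[13]=C('b')+1=17+1=18
L[14]='b': occ=2, LF[14]=C('b')+2=17+2=19
L[15]='B': occ=1, LF[15]=C('B')+1=6+1=7
L[16]='b': occ=3, LF[16]=C('b')+3=17+3=20
L[17]='A': occ=4, LF[17]=C('A')+4=1+4=5
L[18]='a': occ=5, LF[18]=C('a')+5=11+5=16
L[19]='D': occ=0, LF[19]=C('D')+0=9+0=9
L[20]='D': occ=1, LF[20]=C('D')+1=9+1=10
L[21]='d': occ=0, LF[21]=C('d')+0=22+0=22
L[22]='C': occ=0, LF[22]=C('C')+0=8+0=8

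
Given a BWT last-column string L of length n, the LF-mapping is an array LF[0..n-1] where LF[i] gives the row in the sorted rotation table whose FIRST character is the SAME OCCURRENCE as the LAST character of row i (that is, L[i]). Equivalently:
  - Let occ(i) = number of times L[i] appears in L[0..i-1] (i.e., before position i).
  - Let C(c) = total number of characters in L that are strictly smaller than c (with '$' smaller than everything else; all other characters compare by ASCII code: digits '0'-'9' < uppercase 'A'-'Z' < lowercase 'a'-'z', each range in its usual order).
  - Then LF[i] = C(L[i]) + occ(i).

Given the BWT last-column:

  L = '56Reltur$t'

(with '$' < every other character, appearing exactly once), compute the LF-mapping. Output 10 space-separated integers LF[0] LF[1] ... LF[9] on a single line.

Answer: 1 2 3 4 5 7 9 6 0 8

Derivation:
Char counts: '$':1, '5':1, '6':1, 'R':1, 'e':1, 'l':1, 'r':1, 't':2, 'u':1
C (first-col start): C('$')=0, C('5')=1, C('6')=2, C('R')=3, C('e')=4, C('l')=5, C('r')=6, C('t')=7, C('u')=9
L[0]='5': occ=0, LF[0]=C('5')+0=1+0=1
L[1]='6': occ=0, LF[1]=C('6')+0=2+0=2
L[2]='R': occ=0, LF[2]=C('R')+0=3+0=3
L[3]='e': occ=0, LF[3]=C('e')+0=4+0=4
L[4]='l': occ=0, LF[4]=C('l')+0=5+0=5
L[5]='t': occ=0, LF[5]=C('t')+0=7+0=7
L[6]='u': occ=0, LF[6]=C('u')+0=9+0=9
L[7]='r': occ=0, LF[7]=C('r')+0=6+0=6
L[8]='$': occ=0, LF[8]=C('$')+0=0+0=0
L[9]='t': occ=1, LF[9]=C('t')+1=7+1=8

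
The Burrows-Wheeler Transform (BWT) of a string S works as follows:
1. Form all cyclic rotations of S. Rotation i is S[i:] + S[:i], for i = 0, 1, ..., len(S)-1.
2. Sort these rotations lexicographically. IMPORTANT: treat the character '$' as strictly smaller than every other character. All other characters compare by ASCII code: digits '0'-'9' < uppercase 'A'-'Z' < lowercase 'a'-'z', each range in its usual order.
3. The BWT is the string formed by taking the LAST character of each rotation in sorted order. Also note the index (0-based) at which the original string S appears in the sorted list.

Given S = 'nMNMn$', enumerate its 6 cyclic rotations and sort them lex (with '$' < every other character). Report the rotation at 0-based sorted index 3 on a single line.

Answer: NMn$nM

Derivation:
All 6 rotations (rotation i = S[i:]+S[:i]):
  rot[0] = nMNMn$
  rot[1] = MNMn$n
  rot[2] = NMn$nM
  rot[3] = Mn$nMN
  rot[4] = n$nMNM
  rot[5] = $nMNMn
Sorted (with $ < everything):
  sorted[0] = $nMNMn
  sorted[1] = MNMn$n
  sorted[2] = Mn$nMN
  sorted[3] = NMn$nM
  sorted[4] = n$nMNM
  sorted[5] = nMNMn$
sorted[3] = NMn$nM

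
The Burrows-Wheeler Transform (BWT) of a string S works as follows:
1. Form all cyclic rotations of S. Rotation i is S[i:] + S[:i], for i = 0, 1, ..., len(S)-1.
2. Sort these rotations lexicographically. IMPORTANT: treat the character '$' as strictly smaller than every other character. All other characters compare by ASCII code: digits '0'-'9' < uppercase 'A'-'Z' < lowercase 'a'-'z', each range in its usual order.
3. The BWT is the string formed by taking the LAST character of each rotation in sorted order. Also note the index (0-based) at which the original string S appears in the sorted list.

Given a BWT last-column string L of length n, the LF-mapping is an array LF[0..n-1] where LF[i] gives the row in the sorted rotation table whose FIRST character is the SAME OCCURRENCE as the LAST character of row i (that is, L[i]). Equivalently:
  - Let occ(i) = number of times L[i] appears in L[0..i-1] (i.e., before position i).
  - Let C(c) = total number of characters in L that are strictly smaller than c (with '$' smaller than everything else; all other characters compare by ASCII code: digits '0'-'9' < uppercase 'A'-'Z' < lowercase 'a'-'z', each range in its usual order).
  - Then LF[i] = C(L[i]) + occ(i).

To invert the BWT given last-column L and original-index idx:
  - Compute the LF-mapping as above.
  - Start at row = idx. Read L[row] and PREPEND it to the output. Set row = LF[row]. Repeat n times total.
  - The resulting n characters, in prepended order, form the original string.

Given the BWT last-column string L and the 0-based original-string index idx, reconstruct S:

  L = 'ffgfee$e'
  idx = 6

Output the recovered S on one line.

Answer: fegefef$

Derivation:
LF mapping: 4 5 7 6 1 2 0 3
Walk LF starting at row 6, prepending L[row]:
  step 1: row=6, L[6]='$', prepend. Next row=LF[6]=0
  step 2: row=0, L[0]='f', prepend. Next row=LF[0]=4
  step 3: row=4, L[4]='e', prepend. Next row=LF[4]=1
  step 4: row=1, L[1]='f', prepend. Next row=LF[1]=5
  step 5: row=5, L[5]='e', prepend. Next row=LF[5]=2
  step 6: row=2, L[2]='g', prepend. Next row=LF[2]=7
  step 7: row=7, L[7]='e', prepend. Next row=LF[7]=3
  step 8: row=3, L[3]='f', prepend. Next row=LF[3]=6
Reversed output: fegefef$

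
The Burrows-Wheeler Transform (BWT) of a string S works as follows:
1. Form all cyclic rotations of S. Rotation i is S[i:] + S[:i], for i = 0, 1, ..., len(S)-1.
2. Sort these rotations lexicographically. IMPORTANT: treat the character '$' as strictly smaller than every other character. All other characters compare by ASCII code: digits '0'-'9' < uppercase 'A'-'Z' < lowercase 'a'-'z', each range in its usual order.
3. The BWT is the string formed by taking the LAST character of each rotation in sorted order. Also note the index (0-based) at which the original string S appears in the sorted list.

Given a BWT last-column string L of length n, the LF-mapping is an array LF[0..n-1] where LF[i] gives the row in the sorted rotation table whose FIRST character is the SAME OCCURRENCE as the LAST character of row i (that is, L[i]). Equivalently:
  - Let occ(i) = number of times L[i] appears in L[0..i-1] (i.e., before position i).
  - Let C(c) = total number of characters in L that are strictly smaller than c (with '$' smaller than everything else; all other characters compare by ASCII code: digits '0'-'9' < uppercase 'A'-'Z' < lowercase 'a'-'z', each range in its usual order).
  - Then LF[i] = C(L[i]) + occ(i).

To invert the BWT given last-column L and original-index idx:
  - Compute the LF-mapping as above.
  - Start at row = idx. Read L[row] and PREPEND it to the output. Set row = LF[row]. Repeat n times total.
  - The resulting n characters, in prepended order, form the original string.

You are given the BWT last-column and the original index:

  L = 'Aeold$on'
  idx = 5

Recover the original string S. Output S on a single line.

Answer: noodleA$

Derivation:
LF mapping: 1 3 6 4 2 0 7 5
Walk LF starting at row 5, prepending L[row]:
  step 1: row=5, L[5]='$', prepend. Next row=LF[5]=0
  step 2: row=0, L[0]='A', prepend. Next row=LF[0]=1
  step 3: row=1, L[1]='e', prepend. Next row=LF[1]=3
  step 4: row=3, L[3]='l', prepend. Next row=LF[3]=4
  step 5: row=4, L[4]='d', prepend. Next row=LF[4]=2
  step 6: row=2, L[2]='o', prepend. Next row=LF[2]=6
  step 7: row=6, L[6]='o', prepend. Next row=LF[6]=7
  step 8: row=7, L[7]='n', prepend. Next row=LF[7]=5
Reversed output: noodleA$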